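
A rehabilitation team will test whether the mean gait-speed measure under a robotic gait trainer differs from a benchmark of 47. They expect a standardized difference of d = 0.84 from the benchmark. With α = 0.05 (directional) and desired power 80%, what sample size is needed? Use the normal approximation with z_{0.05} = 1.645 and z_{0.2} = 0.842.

n = 9

For a one-sample test: n = ((z_{α} + z_β) / d)².
z_{α} + z_β = 1.645 + 0.842 = 2.487.
n = (2.487 / 0.84)² = 2.961² = 8.77.
Round up.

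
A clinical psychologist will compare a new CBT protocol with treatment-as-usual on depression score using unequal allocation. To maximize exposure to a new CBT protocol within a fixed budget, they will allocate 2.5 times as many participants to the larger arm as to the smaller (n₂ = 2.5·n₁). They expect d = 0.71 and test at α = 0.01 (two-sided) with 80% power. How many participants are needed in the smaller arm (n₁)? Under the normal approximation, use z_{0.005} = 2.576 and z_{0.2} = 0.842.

With allocation ratio k = n₂/n₁ = 2.5, Var(x̄₁−x̄₂) = σ²(1/n₁ + 1/(k·n₁)) = σ²·(k+1)/(k·n₁).
So n₁ = (1 + 1/k)·((z_{α/2} + z_β)/d)² = 1.400 × (3.418/0.71)².
n₁ = 1.400 × 23.18 = 32.4.
Round up: n₁ = 33, giving n₂ = ⌈2.5 × 33⌉ = ⌈82.5⌉ = 83.

n₁ = 33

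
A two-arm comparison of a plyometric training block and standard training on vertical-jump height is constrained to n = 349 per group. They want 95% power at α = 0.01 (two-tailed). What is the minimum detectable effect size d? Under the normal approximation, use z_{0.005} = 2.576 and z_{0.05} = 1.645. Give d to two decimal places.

d_min ≈ 0.32

For two independent groups of n = 349 each: d_min = (z_{α/2} + z_β)·√(2/n).
z-sum = 2.576 + 1.645 = 4.221.
d_min = 4.221 × √(2/349) = 4.221 × 0.0757 = 0.320.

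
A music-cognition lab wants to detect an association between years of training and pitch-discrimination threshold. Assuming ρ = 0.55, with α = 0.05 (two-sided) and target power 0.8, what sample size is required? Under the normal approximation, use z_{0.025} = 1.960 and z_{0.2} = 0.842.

Fisher's z: C = ½·ln((1+r)/(1−r)) = ½·ln(3.4444) = 0.6184.
n = ((z_{α/2} + z_β)/C)² + 3.
(1.960 + 0.842) / 0.6184 = 2.802 / 0.6184 = 4.531.
n = 4.531² + 3 = 20.53 + 3 = 23.5.
Round up.

n = 24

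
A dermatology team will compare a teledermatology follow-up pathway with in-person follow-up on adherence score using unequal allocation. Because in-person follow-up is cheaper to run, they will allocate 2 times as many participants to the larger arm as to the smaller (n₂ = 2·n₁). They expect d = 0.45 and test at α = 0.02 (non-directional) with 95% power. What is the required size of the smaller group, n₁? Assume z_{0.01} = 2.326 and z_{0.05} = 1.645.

n₁ = 117

With allocation ratio k = n₂/n₁ = 2, Var(x̄₁−x̄₂) = σ²(1/n₁ + 1/(k·n₁)) = σ²·(k+1)/(k·n₁).
So n₁ = (1 + 1/k)·((z_{α/2} + z_β)/d)² = 1.500 × (3.971/0.45)².
n₁ = 1.500 × 77.87 = 116.8.
Round up: n₁ = 117, giving n₂ = 2 × 117 = 234.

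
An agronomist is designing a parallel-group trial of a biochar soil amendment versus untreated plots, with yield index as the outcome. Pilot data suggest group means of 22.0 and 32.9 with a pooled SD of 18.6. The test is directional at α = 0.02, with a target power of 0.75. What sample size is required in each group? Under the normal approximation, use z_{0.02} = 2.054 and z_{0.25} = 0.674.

Cohen's d = |M₁ − M₂| / SD_pooled = |22.0 − 32.9| / 18.6 = 10.9 / 18.6 = 0.586.
For two independent groups with equal n: n = 2·((z_{α} + z_β) / d)².
z_{α} + z_β = 2.054 + 0.674 = 2.728.
n = 2 × (2.728 / 0.586)² = 2 × 4.655² = 2 × 21.67 = 43.3.
Round up to the next whole participant.

n = 44 per group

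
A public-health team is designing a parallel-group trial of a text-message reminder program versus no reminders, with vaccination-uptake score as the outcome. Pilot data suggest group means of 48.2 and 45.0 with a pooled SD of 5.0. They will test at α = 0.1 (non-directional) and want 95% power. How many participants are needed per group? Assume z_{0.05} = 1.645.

Cohen's d = |M₁ − M₂| / SD_pooled = |48.2 − 45.0| / 5.0 = 3.2 / 5.0 = 0.640.
For two independent groups with equal n: n = 2·((z_{α/2} + z_β) / d)².
z_{α/2} + z_β = 1.645 + 1.645 = 3.290.
n = 2 × (3.290 / 0.640)² = 2 × 5.141² = 2 × 26.43 = 52.9.
Round up to the next whole participant.

n = 53 per group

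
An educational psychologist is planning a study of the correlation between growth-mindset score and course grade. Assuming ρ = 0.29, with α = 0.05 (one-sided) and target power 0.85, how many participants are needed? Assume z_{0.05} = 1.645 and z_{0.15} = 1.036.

Fisher's z: C = ½·ln((1+r)/(1−r)) = ½·ln(1.8169) = 0.2986.
n = ((z_{α} + z_β)/C)² + 3.
(1.645 + 1.036) / 0.2986 = 2.681 / 0.2986 = 8.979.
n = 8.979² + 3 = 80.61 + 3 = 83.6.
Round up.

n = 84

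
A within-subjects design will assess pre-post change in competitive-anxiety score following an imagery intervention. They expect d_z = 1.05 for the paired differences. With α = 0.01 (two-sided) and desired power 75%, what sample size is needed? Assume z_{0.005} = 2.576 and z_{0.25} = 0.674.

n = 10 pairs

For a paired (one-sample on differences) test: n = ((z_{α/2} + z_β) / d)².
z_{α/2} + z_β = 2.576 + 0.674 = 3.250.
n = (3.250 / 1.05)² = 3.095² = 9.58.
Round up.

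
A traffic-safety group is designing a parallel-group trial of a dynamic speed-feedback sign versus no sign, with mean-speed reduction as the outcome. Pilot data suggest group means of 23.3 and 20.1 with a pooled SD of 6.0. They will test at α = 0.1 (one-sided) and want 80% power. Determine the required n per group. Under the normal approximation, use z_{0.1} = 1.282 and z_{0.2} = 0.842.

n = 32 per group

Cohen's d = |M₁ − M₂| / SD_pooled = |23.3 − 20.1| / 6.0 = 3.2 / 6.0 = 0.533.
For two independent groups with equal n: n = 2·((z_{α} + z_β) / d)².
z_{α} + z_β = 1.282 + 0.842 = 2.124.
n = 2 × (2.124 / 0.533)² = 2 × 3.985² = 2 × 15.88 = 31.8.
Round up to the next whole participant.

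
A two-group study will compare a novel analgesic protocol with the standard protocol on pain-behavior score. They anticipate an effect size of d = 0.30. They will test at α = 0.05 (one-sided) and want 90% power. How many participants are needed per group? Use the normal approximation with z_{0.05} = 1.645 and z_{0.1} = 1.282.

n = 191 per group

For two independent groups with equal n: n = 2·((z_{α} + z_β) / d)².
z_{α} + z_β = 1.645 + 1.282 = 2.927.
n = 2 × (2.927 / 0.30)² = 2 × 9.757² = 2 × 95.19 = 190.4.
Round up to the next whole participant.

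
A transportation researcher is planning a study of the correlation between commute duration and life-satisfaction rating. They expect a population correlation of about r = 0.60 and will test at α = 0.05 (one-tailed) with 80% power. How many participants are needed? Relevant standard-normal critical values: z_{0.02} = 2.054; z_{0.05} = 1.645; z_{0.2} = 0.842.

Fisher's z: C = ½·ln((1+r)/(1−r)) = ½·ln(4.0000) = 0.6931.
n = ((z_{α} + z_β)/C)² + 3.
(1.645 + 0.842) / 0.6931 = 2.487 / 0.6931 = 3.588.
n = 3.588² + 3 = 12.88 + 3 = 15.9.
Round up.

n = 16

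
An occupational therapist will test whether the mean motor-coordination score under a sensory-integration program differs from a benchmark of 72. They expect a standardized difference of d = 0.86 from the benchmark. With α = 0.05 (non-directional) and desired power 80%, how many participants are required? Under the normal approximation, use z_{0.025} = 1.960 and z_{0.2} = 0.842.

For a one-sample test: n = ((z_{α/2} + z_β) / d)².
z_{α/2} + z_β = 1.960 + 0.842 = 2.802.
n = (2.802 / 0.86)² = 3.258² = 10.62.
Round up.

n = 11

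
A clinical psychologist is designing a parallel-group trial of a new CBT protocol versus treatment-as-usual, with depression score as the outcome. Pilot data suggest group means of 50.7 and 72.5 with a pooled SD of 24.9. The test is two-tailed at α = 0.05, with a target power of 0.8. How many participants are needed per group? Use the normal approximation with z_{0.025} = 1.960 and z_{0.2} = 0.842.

Cohen's d = |M₁ − M₂| / SD_pooled = |50.7 − 72.5| / 24.9 = 21.8 / 24.9 = 0.876.
For two independent groups with equal n: n = 2·((z_{α/2} + z_β) / d)².
z_{α/2} + z_β = 1.960 + 0.842 = 2.802.
n = 2 × (2.802 / 0.876)² = 2 × 3.199² = 2 × 10.23 = 20.5.
Round up to the next whole participant.

n = 21 per group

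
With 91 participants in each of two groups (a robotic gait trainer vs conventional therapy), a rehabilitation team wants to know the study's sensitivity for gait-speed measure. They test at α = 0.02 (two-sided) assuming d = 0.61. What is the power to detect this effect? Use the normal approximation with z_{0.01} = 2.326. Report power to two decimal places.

power ≈ 0.96

For two equal groups, power = Φ(d·√(n/2) − z_{α/2}).
d·√(n/2) = 0.61 × √(91/2) = 0.61 × 6.745 = 4.115.
z_β = 4.115 − 2.326 = 1.789.
Power = Φ(1.789) = 0.963.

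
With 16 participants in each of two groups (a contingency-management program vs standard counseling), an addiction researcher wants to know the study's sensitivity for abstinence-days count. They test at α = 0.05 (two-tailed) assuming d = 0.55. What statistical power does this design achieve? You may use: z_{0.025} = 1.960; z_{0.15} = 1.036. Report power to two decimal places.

For two equal groups, power = Φ(d·√(n/2) − z_{α/2}).
d·√(n/2) = 0.55 × √(16/2) = 0.55 × 2.828 = 1.556.
z_β = 1.556 − 1.960 = -0.404.
Power = Φ(-0.404) = 0.343.

power ≈ 0.34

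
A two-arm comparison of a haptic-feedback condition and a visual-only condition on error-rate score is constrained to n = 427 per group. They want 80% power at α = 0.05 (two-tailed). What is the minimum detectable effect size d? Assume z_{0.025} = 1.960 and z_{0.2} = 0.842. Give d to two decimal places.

d_min ≈ 0.19

For two independent groups of n = 427 each: d_min = (z_{α/2} + z_β)·√(2/n).
z-sum = 1.960 + 0.842 = 2.802.
d_min = 2.802 × √(2/427) = 2.802 × 0.0684 = 0.192.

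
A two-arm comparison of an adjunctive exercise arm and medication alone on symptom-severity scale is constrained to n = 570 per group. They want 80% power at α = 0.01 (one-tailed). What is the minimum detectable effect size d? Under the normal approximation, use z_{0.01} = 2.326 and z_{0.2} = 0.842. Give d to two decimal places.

For two independent groups of n = 570 each: d_min = (z_{α} + z_β)·√(2/n).
z-sum = 2.326 + 0.842 = 3.168.
d_min = 3.168 × √(2/570) = 3.168 × 0.0592 = 0.188.

d_min ≈ 0.19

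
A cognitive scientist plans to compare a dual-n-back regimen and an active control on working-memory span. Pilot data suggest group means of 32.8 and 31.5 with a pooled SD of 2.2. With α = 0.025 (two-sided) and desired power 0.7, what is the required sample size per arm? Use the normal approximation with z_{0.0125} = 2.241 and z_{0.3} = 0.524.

n = 44 per group

Cohen's d = |M₁ − M₂| / SD_pooled = |32.8 − 31.5| / 2.2 = 1.3 / 2.2 = 0.591.
For two independent groups with equal n: n = 2·((z_{α/2} + z_β) / d)².
z_{α/2} + z_β = 2.241 + 0.524 = 2.765.
n = 2 × (2.765 / 0.591)² = 2 × 4.679² = 2 × 21.89 = 43.8.
Round up to the next whole participant.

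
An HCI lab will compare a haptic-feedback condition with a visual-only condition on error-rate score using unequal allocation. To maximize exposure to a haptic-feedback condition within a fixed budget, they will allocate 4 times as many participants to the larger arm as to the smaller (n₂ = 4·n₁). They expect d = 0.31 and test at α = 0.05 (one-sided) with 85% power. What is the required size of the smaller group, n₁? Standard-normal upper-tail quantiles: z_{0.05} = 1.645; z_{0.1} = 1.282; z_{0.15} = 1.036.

n₁ = 94

With allocation ratio k = n₂/n₁ = 4, Var(x̄₁−x̄₂) = σ²(1/n₁ + 1/(k·n₁)) = σ²·(k+1)/(k·n₁).
So n₁ = (1 + 1/k)·((z_{α} + z_β)/d)² = 1.250 × (2.681/0.31)².
n₁ = 1.250 × 74.79 = 93.5.
Round up: n₁ = 94, giving n₂ = 4 × 94 = 376.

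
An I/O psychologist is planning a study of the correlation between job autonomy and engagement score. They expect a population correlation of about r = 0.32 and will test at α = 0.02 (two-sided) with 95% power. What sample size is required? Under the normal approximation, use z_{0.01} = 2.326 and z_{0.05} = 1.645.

n = 147

Fisher's z: C = ½·ln((1+r)/(1−r)) = ½·ln(1.9412) = 0.3316.
n = ((z_{α/2} + z_β)/C)² + 3.
(2.326 + 1.645) / 0.3316 = 3.971 / 0.3316 = 11.975.
n = 11.975² + 3 = 143.41 + 3 = 146.4.
Round up.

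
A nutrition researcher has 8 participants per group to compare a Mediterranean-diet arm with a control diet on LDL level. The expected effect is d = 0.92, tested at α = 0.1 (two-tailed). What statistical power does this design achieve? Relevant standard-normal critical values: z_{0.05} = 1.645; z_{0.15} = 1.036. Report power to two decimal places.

power ≈ 0.58

For two equal groups, power = Φ(d·√(n/2) − z_{α/2}).
d·√(n/2) = 0.92 × √(8/2) = 0.92 × 2.000 = 1.840.
z_β = 1.840 − 1.645 = 0.195.
Power = Φ(0.195) = 0.577.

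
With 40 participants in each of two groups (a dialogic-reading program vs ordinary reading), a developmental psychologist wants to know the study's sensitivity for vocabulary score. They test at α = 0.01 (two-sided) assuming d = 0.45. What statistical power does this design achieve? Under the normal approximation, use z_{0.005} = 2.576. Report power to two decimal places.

For two equal groups, power = Φ(d·√(n/2) − z_{α/2}).
d·√(n/2) = 0.45 × √(40/2) = 0.45 × 4.472 = 2.012.
z_β = 2.012 − 2.576 = -0.564.
Power = Φ(-0.564) = 0.287.

power ≈ 0.29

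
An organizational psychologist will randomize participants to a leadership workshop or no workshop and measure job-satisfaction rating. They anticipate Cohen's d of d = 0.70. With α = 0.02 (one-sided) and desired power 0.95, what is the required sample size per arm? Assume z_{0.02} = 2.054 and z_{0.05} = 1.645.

n = 56 per group

For two independent groups with equal n: n = 2·((z_{α} + z_β) / d)².
z_{α} + z_β = 2.054 + 1.645 = 3.699.
n = 2 × (3.699 / 0.70)² = 2 × 5.284² = 2 × 27.92 = 55.8.
Round up to the next whole participant.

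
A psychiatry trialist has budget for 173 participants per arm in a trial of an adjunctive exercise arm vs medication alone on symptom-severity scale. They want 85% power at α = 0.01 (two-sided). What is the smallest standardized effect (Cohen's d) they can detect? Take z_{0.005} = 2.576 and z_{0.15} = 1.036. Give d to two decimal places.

d_min ≈ 0.39

For two independent groups of n = 173 each: d_min = (z_{α/2} + z_β)·√(2/n).
z-sum = 2.576 + 1.036 = 3.612.
d_min = 3.612 × √(2/173) = 3.612 × 0.1075 = 0.388.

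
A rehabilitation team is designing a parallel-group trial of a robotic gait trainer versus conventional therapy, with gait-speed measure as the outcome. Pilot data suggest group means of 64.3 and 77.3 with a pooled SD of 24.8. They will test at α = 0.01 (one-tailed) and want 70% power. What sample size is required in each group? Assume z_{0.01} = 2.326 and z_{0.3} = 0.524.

Cohen's d = |M₁ − M₂| / SD_pooled = |64.3 − 77.3| / 24.8 = 13.0 / 24.8 = 0.524.
For two independent groups with equal n: n = 2·((z_{α} + z_β) / d)².
z_{α} + z_β = 2.326 + 0.524 = 2.850.
n = 2 × (2.850 / 0.524)² = 2 × 5.439² = 2 × 29.58 = 59.2.
Round up to the next whole participant.

n = 60 per group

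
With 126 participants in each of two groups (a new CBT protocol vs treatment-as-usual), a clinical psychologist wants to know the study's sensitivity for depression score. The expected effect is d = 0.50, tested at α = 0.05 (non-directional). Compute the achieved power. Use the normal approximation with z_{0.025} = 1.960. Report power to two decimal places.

For two equal groups, power = Φ(d·√(n/2) − z_{α/2}).
d·√(n/2) = 0.50 × √(126/2) = 0.50 × 7.937 = 3.969.
z_β = 3.969 − 1.960 = 2.009.
Power = Φ(2.009) = 0.978.

power ≈ 0.98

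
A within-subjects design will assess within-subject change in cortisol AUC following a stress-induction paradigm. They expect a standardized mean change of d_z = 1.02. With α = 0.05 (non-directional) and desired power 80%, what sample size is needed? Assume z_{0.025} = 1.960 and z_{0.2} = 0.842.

For a paired (one-sample on differences) test: n = ((z_{α/2} + z_β) / d)².
z_{α/2} + z_β = 1.960 + 0.842 = 2.802.
n = (2.802 / 1.02)² = 2.747² = 7.55.
Round up.

n = 8 pairs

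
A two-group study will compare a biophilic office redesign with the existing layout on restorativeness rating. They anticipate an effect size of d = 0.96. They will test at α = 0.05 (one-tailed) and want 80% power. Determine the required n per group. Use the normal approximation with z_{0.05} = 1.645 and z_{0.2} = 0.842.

For two independent groups with equal n: n = 2·((z_{α} + z_β) / d)².
z_{α} + z_β = 1.645 + 0.842 = 2.487.
n = 2 × (2.487 / 0.96)² = 2 × 2.591² = 2 × 6.71 = 13.4.
Round up to the next whole participant.

n = 14 per group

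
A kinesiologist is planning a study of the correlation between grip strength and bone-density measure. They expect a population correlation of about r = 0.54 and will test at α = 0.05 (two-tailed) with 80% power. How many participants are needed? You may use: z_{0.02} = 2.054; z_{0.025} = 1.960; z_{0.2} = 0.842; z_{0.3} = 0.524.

Fisher's z: C = ½·ln((1+r)/(1−r)) = ½·ln(3.3478) = 0.6042.
n = ((z_{α/2} + z_β)/C)² + 3.
(1.960 + 0.842) / 0.6042 = 2.802 / 0.6042 = 4.638.
n = 4.638² + 3 = 21.51 + 3 = 24.5.
Round up.

n = 25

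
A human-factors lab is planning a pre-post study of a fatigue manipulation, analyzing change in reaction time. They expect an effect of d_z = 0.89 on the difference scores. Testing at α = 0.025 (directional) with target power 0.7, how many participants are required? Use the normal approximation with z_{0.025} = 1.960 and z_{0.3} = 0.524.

n = 8 pairs

For a paired (one-sample on differences) test: n = ((z_{α} + z_β) / d)².
z_{α} + z_β = 1.960 + 0.524 = 2.484.
n = (2.484 / 0.89)² = 2.791² = 7.79.
Round up.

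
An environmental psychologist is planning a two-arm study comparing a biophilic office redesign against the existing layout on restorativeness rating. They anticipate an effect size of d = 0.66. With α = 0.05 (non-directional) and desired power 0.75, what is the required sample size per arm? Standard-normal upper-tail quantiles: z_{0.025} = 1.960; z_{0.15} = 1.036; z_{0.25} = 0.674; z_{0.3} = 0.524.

For two independent groups with equal n: n = 2·((z_{α/2} + z_β) / d)².
z_{α/2} + z_β = 1.960 + 0.674 = 2.634.
n = 2 × (2.634 / 0.66)² = 2 × 3.991² = 2 × 15.93 = 31.9.
Round up to the next whole participant.

n = 32 per group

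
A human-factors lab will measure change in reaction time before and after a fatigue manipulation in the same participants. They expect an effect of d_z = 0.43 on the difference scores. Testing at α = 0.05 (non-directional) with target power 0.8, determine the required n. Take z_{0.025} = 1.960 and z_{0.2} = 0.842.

n = 43 pairs

For a paired (one-sample on differences) test: n = ((z_{α/2} + z_β) / d)².
z_{α/2} + z_β = 1.960 + 0.842 = 2.802.
n = (2.802 / 0.43)² = 6.516² = 42.46.
Round up.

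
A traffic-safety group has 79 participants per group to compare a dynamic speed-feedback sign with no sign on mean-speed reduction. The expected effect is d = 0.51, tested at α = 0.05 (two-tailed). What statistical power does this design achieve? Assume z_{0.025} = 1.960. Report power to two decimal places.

For two equal groups, power = Φ(d·√(n/2) − z_{α/2}).
d·√(n/2) = 0.51 × √(79/2) = 0.51 × 6.285 = 3.205.
z_β = 3.205 − 1.960 = 1.245.
Power = Φ(1.245) = 0.893.

power ≈ 0.89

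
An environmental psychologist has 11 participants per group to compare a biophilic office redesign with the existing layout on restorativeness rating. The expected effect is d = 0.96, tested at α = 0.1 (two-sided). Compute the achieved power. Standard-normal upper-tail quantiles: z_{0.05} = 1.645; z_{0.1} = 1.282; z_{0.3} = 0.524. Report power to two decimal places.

power ≈ 0.73

For two equal groups, power = Φ(d·√(n/2) − z_{α/2}).
d·√(n/2) = 0.96 × √(11/2) = 0.96 × 2.345 = 2.251.
z_β = 2.251 − 1.645 = 0.606.
Power = Φ(0.606) = 0.728.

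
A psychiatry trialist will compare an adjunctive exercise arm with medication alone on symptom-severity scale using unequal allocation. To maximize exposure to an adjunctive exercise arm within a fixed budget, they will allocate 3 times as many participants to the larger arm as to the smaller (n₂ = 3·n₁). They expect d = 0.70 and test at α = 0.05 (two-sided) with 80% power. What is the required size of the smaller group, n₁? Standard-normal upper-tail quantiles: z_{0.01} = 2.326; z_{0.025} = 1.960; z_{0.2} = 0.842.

n₁ = 22

With allocation ratio k = n₂/n₁ = 3, Var(x̄₁−x̄₂) = σ²(1/n₁ + 1/(k·n₁)) = σ²·(k+1)/(k·n₁).
So n₁ = (1 + 1/k)·((z_{α/2} + z_β)/d)² = 1.333 × (2.802/0.70)².
n₁ = 1.333 × 16.02 = 21.4.
Round up: n₁ = 22, giving n₂ = 3 × 22 = 66.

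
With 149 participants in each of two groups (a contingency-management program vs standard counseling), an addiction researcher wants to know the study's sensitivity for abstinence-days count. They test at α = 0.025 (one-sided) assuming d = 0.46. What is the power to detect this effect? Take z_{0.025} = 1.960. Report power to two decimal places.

power ≈ 0.98

For two equal groups, power = Φ(d·√(n/2) − z_{α}).
d·√(n/2) = 0.46 × √(149/2) = 0.46 × 8.631 = 3.970.
z_β = 3.970 − 1.960 = 2.010.
Power = Φ(2.010) = 0.978.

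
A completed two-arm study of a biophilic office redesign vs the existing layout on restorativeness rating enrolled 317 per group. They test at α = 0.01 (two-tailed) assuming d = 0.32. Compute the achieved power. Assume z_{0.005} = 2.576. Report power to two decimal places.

For two equal groups, power = Φ(d·√(n/2) − z_{α/2}).
d·√(n/2) = 0.32 × √(317/2) = 0.32 × 12.590 = 4.029.
z_β = 4.029 − 2.576 = 1.453.
Power = Φ(1.453) = 0.927.

power ≈ 0.93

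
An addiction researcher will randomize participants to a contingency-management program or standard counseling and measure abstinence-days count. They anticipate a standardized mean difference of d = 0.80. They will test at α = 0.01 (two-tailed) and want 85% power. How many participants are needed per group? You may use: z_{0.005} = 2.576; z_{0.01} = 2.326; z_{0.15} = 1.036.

For two independent groups with equal n: n = 2·((z_{α/2} + z_β) / d)².
z_{α/2} + z_β = 2.576 + 1.036 = 3.612.
n = 2 × (3.612 / 0.80)² = 2 × 4.515² = 2 × 20.39 = 40.8.
Round up to the next whole participant.

n = 41 per group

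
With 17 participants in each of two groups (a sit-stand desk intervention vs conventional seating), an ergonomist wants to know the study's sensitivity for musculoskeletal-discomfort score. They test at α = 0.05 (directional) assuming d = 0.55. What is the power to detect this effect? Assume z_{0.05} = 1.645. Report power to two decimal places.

For two equal groups, power = Φ(d·√(n/2) − z_{α}).
d·√(n/2) = 0.55 × √(17/2) = 0.55 × 2.915 = 1.604.
z_β = 1.604 − 1.645 = -0.041.
Power = Φ(-0.041) = 0.483.

power ≈ 0.48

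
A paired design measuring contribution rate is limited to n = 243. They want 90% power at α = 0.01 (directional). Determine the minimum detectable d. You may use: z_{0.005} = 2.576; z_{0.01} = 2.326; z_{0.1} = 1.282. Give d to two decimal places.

For a single sample (or paired design) of n = 243: d_min = (z_{α} + z_β)/√n.
z-sum = 2.326 + 1.282 = 3.608.
d_min = 3.608 / √243 = 3.608 / 15.588 = 0.231.

d_min ≈ 0.23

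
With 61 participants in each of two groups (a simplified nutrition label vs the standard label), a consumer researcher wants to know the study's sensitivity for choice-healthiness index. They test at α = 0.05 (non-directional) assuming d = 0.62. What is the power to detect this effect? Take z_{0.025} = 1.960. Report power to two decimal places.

power ≈ 0.93

For two equal groups, power = Φ(d·√(n/2) − z_{α/2}).
d·√(n/2) = 0.62 × √(61/2) = 0.62 × 5.523 = 3.424.
z_β = 3.424 − 1.960 = 1.464.
Power = Φ(1.464) = 0.928.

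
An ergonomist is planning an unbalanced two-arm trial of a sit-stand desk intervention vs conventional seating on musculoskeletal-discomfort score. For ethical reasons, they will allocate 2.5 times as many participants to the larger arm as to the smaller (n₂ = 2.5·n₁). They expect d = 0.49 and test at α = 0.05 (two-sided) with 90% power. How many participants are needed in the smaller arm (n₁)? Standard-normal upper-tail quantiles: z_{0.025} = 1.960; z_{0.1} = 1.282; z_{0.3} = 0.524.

With allocation ratio k = n₂/n₁ = 2.5, Var(x̄₁−x̄₂) = σ²(1/n₁ + 1/(k·n₁)) = σ²·(k+1)/(k·n₁).
So n₁ = (1 + 1/k)·((z_{α/2} + z_β)/d)² = 1.400 × (3.242/0.49)².
n₁ = 1.400 × 43.78 = 61.3.
Round up: n₁ = 62, giving n₂ = 2.5 × 62 = 155.

n₁ = 62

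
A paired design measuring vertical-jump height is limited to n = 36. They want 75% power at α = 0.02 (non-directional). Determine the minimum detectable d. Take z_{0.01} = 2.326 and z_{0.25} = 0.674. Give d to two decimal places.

For a single sample (or paired design) of n = 36: d_min = (z_{α/2} + z_β)/√n.
z-sum = 2.326 + 0.674 = 3.000.
d_min = 3.000 / √36 = 3.000 / 6.000 = 0.500.

d_min ≈ 0.50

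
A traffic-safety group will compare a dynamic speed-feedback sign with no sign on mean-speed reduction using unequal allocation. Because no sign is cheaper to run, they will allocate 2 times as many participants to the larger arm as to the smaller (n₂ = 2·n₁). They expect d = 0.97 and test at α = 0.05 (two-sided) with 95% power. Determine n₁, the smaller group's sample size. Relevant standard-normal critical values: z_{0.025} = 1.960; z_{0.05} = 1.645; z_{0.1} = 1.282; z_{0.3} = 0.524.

n₁ = 21

With allocation ratio k = n₂/n₁ = 2, Var(x̄₁−x̄₂) = σ²(1/n₁ + 1/(k·n₁)) = σ²·(k+1)/(k·n₁).
So n₁ = (1 + 1/k)·((z_{α/2} + z_β)/d)² = 1.500 × (3.605/0.97)².
n₁ = 1.500 × 13.81 = 20.7.
Round up: n₁ = 21, giving n₂ = 2 × 21 = 42.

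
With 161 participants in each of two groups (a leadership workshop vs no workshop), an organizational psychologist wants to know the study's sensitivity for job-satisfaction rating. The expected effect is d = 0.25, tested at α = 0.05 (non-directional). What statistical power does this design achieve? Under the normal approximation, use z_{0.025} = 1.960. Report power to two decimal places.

power ≈ 0.61

For two equal groups, power = Φ(d·√(n/2) − z_{α/2}).
d·√(n/2) = 0.25 × √(161/2) = 0.25 × 8.972 = 2.243.
z_β = 2.243 − 1.960 = 0.283.
Power = Φ(0.283) = 0.611.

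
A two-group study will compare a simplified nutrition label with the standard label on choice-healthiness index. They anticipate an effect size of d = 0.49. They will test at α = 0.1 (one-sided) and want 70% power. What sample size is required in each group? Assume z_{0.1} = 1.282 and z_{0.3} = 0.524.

n = 28 per group

For two independent groups with equal n: n = 2·((z_{α} + z_β) / d)².
z_{α} + z_β = 1.282 + 0.524 = 1.806.
n = 2 × (1.806 / 0.49)² = 2 × 3.686² = 2 × 13.58 = 27.2.
Round up to the next whole participant.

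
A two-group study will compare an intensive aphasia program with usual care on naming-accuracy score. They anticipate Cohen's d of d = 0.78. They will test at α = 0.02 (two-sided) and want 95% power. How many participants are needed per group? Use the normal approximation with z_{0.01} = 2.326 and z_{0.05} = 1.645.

For two independent groups with equal n: n = 2·((z_{α/2} + z_β) / d)².
z_{α/2} + z_β = 2.326 + 1.645 = 3.971.
n = 2 × (3.971 / 0.78)² = 2 × 5.091² = 2 × 25.92 = 51.8.
Round up to the next whole participant.

n = 52 per group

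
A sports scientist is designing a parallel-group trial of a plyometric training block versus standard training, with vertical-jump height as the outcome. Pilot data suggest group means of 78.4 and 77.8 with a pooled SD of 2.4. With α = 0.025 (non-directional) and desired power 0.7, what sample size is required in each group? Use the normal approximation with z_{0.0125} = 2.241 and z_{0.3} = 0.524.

Cohen's d = |M₁ − M₂| / SD_pooled = |78.4 − 77.8| / 2.4 = 0.6 / 2.4 = 0.250.
For two independent groups with equal n: n = 2·((z_{α/2} + z_β) / d)².
z_{α/2} + z_β = 2.241 + 0.524 = 2.765.
n = 2 × (2.765 / 0.250)² = 2 × 11.060² = 2 × 122.32 = 244.6.
Round up to the next whole participant.

n = 245 per group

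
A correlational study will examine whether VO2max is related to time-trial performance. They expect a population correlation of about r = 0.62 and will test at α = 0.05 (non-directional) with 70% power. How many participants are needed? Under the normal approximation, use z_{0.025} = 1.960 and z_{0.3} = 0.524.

Fisher's z: C = ½·ln((1+r)/(1−r)) = ½·ln(4.2632) = 0.7250.
n = ((z_{α/2} + z_β)/C)² + 3.
(1.960 + 0.524) / 0.7250 = 2.484 / 0.7250 = 3.426.
n = 3.426² + 3 = 11.74 + 3 = 14.7.
Round up.

n = 15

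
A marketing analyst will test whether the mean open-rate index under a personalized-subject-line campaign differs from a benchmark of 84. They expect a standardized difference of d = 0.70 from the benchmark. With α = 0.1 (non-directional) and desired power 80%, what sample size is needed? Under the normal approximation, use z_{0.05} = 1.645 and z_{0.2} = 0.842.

For a one-sample test: n = ((z_{α/2} + z_β) / d)².
z_{α/2} + z_β = 1.645 + 0.842 = 2.487.
n = (2.487 / 0.70)² = 3.553² = 12.62.
Round up.

n = 13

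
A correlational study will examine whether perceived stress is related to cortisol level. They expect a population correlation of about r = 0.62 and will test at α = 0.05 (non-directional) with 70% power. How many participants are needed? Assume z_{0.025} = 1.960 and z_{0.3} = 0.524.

Fisher's z: C = ½·ln((1+r)/(1−r)) = ½·ln(4.2632) = 0.7250.
n = ((z_{α/2} + z_β)/C)² + 3.
(1.960 + 0.524) / 0.7250 = 2.484 / 0.7250 = 3.426.
n = 3.426² + 3 = 11.74 + 3 = 14.7.
Round up.

n = 15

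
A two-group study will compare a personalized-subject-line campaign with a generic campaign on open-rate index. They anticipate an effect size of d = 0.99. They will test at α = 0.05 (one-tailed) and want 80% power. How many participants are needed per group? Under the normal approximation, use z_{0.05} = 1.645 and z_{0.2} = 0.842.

n = 13 per group

For two independent groups with equal n: n = 2·((z_{α} + z_β) / d)².
z_{α} + z_β = 1.645 + 0.842 = 2.487.
n = 2 × (2.487 / 0.99)² = 2 × 2.512² = 2 × 6.31 = 12.6.
Round up to the next whole participant.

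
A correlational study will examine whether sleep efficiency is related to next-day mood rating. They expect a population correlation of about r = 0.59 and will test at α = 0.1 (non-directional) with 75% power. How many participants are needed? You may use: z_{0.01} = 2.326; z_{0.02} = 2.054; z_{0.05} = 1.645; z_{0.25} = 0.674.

Fisher's z: C = ½·ln((1+r)/(1−r)) = ½·ln(3.8780) = 0.6777.
n = ((z_{α/2} + z_β)/C)² + 3.
(1.645 + 0.674) / 0.6777 = 2.319 / 0.6777 = 3.422.
n = 3.422² + 3 = 11.71 + 3 = 14.7.
Round up.

n = 15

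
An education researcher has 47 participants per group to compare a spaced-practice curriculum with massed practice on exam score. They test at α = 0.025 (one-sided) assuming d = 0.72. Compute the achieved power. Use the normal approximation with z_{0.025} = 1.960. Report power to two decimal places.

For two equal groups, power = Φ(d·√(n/2) − z_{α}).
d·√(n/2) = 0.72 × √(47/2) = 0.72 × 4.848 = 3.490.
z_β = 3.490 − 1.960 = 1.530.
Power = Φ(1.530) = 0.937.

power ≈ 0.94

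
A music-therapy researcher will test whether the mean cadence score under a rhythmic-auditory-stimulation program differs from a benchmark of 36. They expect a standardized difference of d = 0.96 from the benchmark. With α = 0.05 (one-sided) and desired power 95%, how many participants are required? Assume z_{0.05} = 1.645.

For a one-sample test: n = ((z_{α} + z_β) / d)².
z_{α} + z_β = 1.645 + 1.645 = 3.290.
n = (3.290 / 0.96)² = 3.427² = 11.74.
Round up.

n = 12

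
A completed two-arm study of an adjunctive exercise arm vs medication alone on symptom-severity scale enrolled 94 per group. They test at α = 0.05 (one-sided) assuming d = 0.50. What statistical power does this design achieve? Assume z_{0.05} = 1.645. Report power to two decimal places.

power ≈ 0.96

For two equal groups, power = Φ(d·√(n/2) − z_{α}).
d·√(n/2) = 0.50 × √(94/2) = 0.50 × 6.856 = 3.428.
z_β = 3.428 − 1.645 = 1.783.
Power = Φ(1.783) = 0.963.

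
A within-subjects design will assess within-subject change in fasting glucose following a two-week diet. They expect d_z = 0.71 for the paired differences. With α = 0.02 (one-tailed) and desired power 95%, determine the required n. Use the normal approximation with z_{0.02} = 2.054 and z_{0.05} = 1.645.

n = 28 pairs

For a paired (one-sample on differences) test: n = ((z_{α} + z_β) / d)².
z_{α} + z_β = 2.054 + 1.645 = 3.699.
n = (3.699 / 0.71)² = 5.210² = 27.14.
Round up.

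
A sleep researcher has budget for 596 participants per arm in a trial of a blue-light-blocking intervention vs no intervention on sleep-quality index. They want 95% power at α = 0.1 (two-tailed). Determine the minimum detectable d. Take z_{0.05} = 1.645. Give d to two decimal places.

For two independent groups of n = 596 each: d_min = (z_{α/2} + z_β)·√(2/n).
z-sum = 1.645 + 1.645 = 3.290.
d_min = 3.290 × √(2/596) = 3.290 × 0.0579 = 0.191.

d_min ≈ 0.19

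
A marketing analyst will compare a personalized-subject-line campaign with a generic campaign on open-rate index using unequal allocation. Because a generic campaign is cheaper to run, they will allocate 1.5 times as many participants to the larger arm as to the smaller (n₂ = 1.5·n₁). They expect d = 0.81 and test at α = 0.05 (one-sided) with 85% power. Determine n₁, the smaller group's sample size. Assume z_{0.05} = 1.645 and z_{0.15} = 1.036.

With allocation ratio k = n₂/n₁ = 1.5, Var(x̄₁−x̄₂) = σ²(1/n₁ + 1/(k·n₁)) = σ²·(k+1)/(k·n₁).
So n₁ = (1 + 1/k)·((z_{α} + z_β)/d)² = 1.667 × (2.681/0.81)².
n₁ = 1.667 × 10.96 = 18.3.
Round up: n₁ = 19, giving n₂ = ⌈1.5 × 19⌉ = ⌈28.5⌉ = 29.

n₁ = 19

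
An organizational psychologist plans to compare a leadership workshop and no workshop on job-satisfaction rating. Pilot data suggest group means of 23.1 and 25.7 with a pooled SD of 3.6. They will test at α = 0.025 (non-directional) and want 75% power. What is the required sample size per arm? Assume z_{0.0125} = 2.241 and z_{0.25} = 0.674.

Cohen's d = |M₁ − M₂| / SD_pooled = |23.1 − 25.7| / 3.6 = 2.6 / 3.6 = 0.722.
For two independent groups with equal n: n = 2·((z_{α/2} + z_β) / d)².
z_{α/2} + z_β = 2.241 + 0.674 = 2.915.
n = 2 × (2.915 / 0.722)² = 2 × 4.037² = 2 × 16.30 = 32.6.
Round up to the next whole participant.

n = 33 per group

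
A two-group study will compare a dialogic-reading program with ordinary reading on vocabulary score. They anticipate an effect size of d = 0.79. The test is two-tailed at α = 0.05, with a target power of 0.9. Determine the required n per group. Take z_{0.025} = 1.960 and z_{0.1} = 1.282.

For two independent groups with equal n: n = 2·((z_{α/2} + z_β) / d)².
z_{α/2} + z_β = 1.960 + 1.282 = 3.242.
n = 2 × (3.242 / 0.79)² = 2 × 4.104² = 2 × 16.84 = 33.7.
Round up to the next whole participant.

n = 34 per group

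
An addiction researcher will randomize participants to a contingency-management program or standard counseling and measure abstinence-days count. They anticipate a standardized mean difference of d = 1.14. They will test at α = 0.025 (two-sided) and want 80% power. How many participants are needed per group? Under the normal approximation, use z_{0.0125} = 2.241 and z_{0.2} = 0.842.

n = 15 per group

For two independent groups with equal n: n = 2·((z_{α/2} + z_β) / d)².
z_{α/2} + z_β = 2.241 + 0.842 = 3.083.
n = 2 × (3.083 / 1.14)² = 2 × 2.704² = 2 × 7.31 = 14.6.
Round up to the next whole participant.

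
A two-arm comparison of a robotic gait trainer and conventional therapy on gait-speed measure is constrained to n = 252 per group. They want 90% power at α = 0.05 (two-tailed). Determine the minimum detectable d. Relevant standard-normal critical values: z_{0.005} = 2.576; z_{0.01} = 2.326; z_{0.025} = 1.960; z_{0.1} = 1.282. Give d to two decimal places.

For two independent groups of n = 252 each: d_min = (z_{α/2} + z_β)·√(2/n).
z-sum = 1.960 + 1.282 = 3.242.
d_min = 3.242 × √(2/252) = 3.242 × 0.0891 = 0.289.

d_min ≈ 0.29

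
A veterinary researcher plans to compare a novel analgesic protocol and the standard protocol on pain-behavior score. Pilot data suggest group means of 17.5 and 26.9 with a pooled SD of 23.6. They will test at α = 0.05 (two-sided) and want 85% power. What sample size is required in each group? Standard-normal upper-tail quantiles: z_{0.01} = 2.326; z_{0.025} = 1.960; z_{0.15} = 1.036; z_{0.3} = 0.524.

Cohen's d = |M₁ − M₂| / SD_pooled = |17.5 − 26.9| / 23.6 = 9.4 / 23.6 = 0.398.
For two independent groups with equal n: n = 2·((z_{α/2} + z_β) / d)².
z_{α/2} + z_β = 1.960 + 1.036 = 2.996.
n = 2 × (2.996 / 0.398)² = 2 × 7.528² = 2 × 56.67 = 113.3.
Round up to the next whole participant.

n = 114 per group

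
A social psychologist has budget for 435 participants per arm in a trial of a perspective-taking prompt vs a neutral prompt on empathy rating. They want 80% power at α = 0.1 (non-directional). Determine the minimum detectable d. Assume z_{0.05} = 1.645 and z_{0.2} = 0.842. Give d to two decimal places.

d_min ≈ 0.17

For two independent groups of n = 435 each: d_min = (z_{α/2} + z_β)·√(2/n).
z-sum = 1.645 + 0.842 = 2.487.
d_min = 2.487 × √(2/435) = 2.487 × 0.0678 = 0.169.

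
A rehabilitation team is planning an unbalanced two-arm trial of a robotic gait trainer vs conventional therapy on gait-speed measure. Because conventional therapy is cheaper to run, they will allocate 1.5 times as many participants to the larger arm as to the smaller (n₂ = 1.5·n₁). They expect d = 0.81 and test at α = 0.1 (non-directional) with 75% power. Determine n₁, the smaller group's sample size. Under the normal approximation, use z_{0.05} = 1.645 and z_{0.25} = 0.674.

With allocation ratio k = n₂/n₁ = 1.5, Var(x̄₁−x̄₂) = σ²(1/n₁ + 1/(k·n₁)) = σ²·(k+1)/(k·n₁).
So n₁ = (1 + 1/k)·((z_{α/2} + z_β)/d)² = 1.667 × (2.319/0.81)².
n₁ = 1.667 × 8.20 = 13.7.
Round up: n₁ = 14, giving n₂ = 1.5 × 14 = 21.

n₁ = 14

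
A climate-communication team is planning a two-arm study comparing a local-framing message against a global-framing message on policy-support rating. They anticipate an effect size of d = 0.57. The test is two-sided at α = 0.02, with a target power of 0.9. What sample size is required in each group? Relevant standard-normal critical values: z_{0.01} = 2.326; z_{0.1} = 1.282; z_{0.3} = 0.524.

For two independent groups with equal n: n = 2·((z_{α/2} + z_β) / d)².
z_{α/2} + z_β = 2.326 + 1.282 = 3.608.
n = 2 × (3.608 / 0.57)² = 2 × 6.330² = 2 × 40.07 = 80.1.
Round up to the next whole participant.

n = 81 per group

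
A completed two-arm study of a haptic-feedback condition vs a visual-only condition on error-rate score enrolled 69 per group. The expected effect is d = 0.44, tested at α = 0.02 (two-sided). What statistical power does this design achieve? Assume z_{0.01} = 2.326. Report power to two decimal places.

power ≈ 0.60

For two equal groups, power = Φ(d·√(n/2) − z_{α/2}).
d·√(n/2) = 0.44 × √(69/2) = 0.44 × 5.874 = 2.584.
z_β = 2.584 − 2.326 = 0.258.
Power = Φ(0.258) = 0.602.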